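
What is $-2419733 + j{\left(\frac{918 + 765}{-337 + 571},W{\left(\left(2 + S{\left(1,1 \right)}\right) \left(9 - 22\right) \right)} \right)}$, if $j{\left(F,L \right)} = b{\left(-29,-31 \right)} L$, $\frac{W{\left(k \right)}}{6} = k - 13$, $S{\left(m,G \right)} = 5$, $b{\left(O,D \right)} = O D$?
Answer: $-2980709$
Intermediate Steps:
$b{\left(O,D \right)} = D O$
$W{\left(k \right)} = -78 + 6 k$ ($W{\left(k \right)} = 6 \left(k - 13\right) = 6 \left(-13 + k\right) = -78 + 6 k$)
$j{\left(F,L \right)} = 899 L$ ($j{\left(F,L \right)} = \left(-31\right) \left(-29\right) L = 899 L$)
$-2419733 + j{\left(\frac{918 + 765}{-337 + 571},W{\left(\left(2 + S{\left(1,1 \right)}\right) \left(9 - 22\right) \right)} \right)} = -2419733 + 899 \left(-78 + 6 \left(2 + 5\right) \left(9 - 22\right)\right) = -2419733 + 899 \left(-78 + 6 \cdot 7 \left(-13\right)\right) = -2419733 + 899 \left(-78 + 6 \left(-91\right)\right) = -2419733 + 899 \left(-78 - 546\right) = -2419733 + 899 \left(-624\right) = -2419733 - 560976 = -2980709$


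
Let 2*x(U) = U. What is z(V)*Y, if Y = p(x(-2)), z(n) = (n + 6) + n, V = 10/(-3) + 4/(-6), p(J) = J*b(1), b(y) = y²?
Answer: 2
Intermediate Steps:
x(U) = U/2
p(J) = J (p(J) = J*1² = J*1 = J)
V = -4 (V = 10*(-⅓) + 4*(-⅙) = -10/3 - ⅔ = -4)
z(n) = 6 + 2*n (z(n) = (6 + n) + n = 6 + 2*n)
Y = -1 (Y = (½)*(-2) = -1)
z(V)*Y = (6 + 2*(-4))*(-1) = (6 - 8)*(-1) = -2*(-1) = 2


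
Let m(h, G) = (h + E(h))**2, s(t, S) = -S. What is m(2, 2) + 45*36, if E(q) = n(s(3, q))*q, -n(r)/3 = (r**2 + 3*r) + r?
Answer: 2296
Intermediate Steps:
n(r) = -12*r - 3*r**2 (n(r) = -3*((r**2 + 3*r) + r) = -3*(r**2 + 4*r) = -12*r - 3*r**2)
E(q) = 3*q**2*(4 - q) (E(q) = (-3*(-q)*(4 - q))*q = (3*q*(4 - q))*q = 3*q**2*(4 - q))
m(h, G) = (h + 3*h**2*(4 - h))**2
m(2, 2) + 45*36 = 2**2*(-1 + 3*2*(-4 + 2))**2 + 45*36 = 4*(-1 + 3*2*(-2))**2 + 1620 = 4*(-1 - 12)**2 + 1620 = 4*(-13)**2 + 1620 = 4*169 + 1620 = 676 + 1620 = 2296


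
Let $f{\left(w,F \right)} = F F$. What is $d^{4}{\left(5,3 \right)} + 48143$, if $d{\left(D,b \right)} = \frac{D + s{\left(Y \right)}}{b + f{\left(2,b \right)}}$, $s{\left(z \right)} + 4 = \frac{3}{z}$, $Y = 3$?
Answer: $\frac{62393329}{1296} \approx 48143.0$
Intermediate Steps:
$f{\left(w,F \right)} = F^{2}$
$s{\left(z \right)} = -4 + \frac{3}{z}$
$d{\left(D,b \right)} = \frac{-3 + D}{b + b^{2}}$ ($d{\left(D,b \right)} = \frac{D - \left(4 - \frac{3}{3}\right)}{b + b^{2}} = \frac{D + \left(-4 + 3 \cdot \frac{1}{3}\right)}{b + b^{2}} = \frac{D + \left(-4 + 1\right)}{b + b^{2}} = \frac{D - 3}{b + b^{2}} = \frac{-3 + D}{b + b^{2}}$)
$d^{4}{\left(5,3 \right)} + 48143 = \left(\frac{-3 + 5}{3 \left(1 + 3\right)}\right)^{4} + 48143 = \left(\frac{1}{3} \cdot \frac{1}{4} \cdot 2\right)^{4} + 48143 = \left(\frac{1}{6}\right)^{4} + 48143 = \frac{1}{1296} + 48143 = \frac{62393329}{1296}$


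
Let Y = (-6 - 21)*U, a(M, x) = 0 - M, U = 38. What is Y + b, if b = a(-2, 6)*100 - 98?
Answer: -924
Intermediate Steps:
a(M, x) = -M
b = 102 (b = -1*(-2)*100 - 98 = 2*100 - 98 = 200 - 98 = 102)
Y = -1026 (Y = (-6 - 21)*38 = -27*38 = -1026)
Y + b = -1026 + 102 = -924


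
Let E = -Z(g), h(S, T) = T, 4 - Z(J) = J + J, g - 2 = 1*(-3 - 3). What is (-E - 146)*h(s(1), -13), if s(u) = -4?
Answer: 1742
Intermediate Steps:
g = -4 (g = 2 + 1*(-3 - 3) = 2 + 1*(-6) = 2 - 6 = -4)
Z(J) = 4 - 2*J (Z(J) = 4 - (J + J) = 4 - 2*J)
E = -12 (E = -(4 - 2*(-4)) = -(4 + 8) = -1*12 = -12)
(-E - 146)*h(s(1), -13) = (-1*(-12) - 146)*(-13) = (12 - 146)*(-13) = -134*(-13) = 1742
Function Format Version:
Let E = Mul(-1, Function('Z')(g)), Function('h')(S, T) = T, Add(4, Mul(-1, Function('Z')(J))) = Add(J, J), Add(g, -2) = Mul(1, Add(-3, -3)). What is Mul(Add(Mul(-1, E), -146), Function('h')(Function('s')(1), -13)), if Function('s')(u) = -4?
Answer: 1742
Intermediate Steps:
g = -4 (g = Add(2, Mul(1, Add(-3, -3))) = Add(2, Mul(1, -6)) = Add(2, -6) = -4)
Function('Z')(J) = Add(4, Mul(-2, J)) (Function('Z')(J) = Add(4, Mul(-1, Add(J, J))) = Add(4, Mul(-1, Mul(2, J))) = Add(4, Mul(-2, J)))
E = -12 (E = Mul(-1, Add(4, Mul(-2, -4))) = Mul(-1, Add(4, 8)) = Mul(-1, 12) = -12)
Mul(Add(Mul(-1, E), -146), Function('h')(Function('s')(1), -13)) = Mul(Add(Mul(-1, -12), -146), -13) = Mul(Add(12, -146), -13) = Mul(-134, -13) = 1742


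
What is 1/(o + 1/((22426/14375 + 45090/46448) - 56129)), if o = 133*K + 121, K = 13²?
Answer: 18737541099201/423430953425899198 ≈ 4.4252e-5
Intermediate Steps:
K = 169
o = 22598 (o = 133*169 + 121 = 22477 + 121 = 22598)
1/(o + 1/((22426/14375 + 45090/46448) - 56129)) = 1/(22598 + 1/((22426/14375 + 45090/46448) - 56129)) = 1/(22598 + 1/((22426*(1/14375) + 45090*(1/46448)) - 56129)) = 1/(22598 + 1/((22426/14375 + 22545/23224) - 56129)) = 1/(22598 + 1/(844905799/333845000 - 56129)) = 1/(22598 + 1/(-18737541099201/333845000)) = 1/(22598 - 333845000/18737541099201) = 1/(423430953425899198/18737541099201) = 18737541099201/423430953425899198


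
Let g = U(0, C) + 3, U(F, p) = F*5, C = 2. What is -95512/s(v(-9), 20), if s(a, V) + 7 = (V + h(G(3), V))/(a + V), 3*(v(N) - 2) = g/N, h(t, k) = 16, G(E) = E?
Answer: 18815864/1055 ≈ 17835.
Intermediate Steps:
U(F, p) = 5*F
g = 3 (g = 5*0 + 3 = 0 + 3 = 3)
v(N) = 2 + 1/N (v(N) = 2 + (3/N)/3 = 2 + 1/N)
s(a, V) = -7 + (16 + V)/(V + a) (s(a, V) = -7 + (V + 16)/(a + V) = -7 + (16 + V)/(V + a))
-95512/s(v(-9), 20) = -95512*(20 + (2 + 1/(-9)))/(16 - 7*(2 + 1/(-9)) - 6*20) = -95512*(20 + (2 - 1/9))/(16 - 7*(2 - 1/9) - 120) = -95512*(20 + 17/9)/(16 - 7*17/9 - 120) = -95512*197/(9*(16 - 119/9 - 120)) = -95512/((9/197)*(-1055/9)) = -95512/(-1055/197) = -95512*(-197/1055) = 18815864/1055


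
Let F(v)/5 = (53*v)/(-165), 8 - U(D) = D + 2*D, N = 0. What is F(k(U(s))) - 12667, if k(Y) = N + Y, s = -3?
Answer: -418912/33 ≈ -12694.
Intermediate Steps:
U(D) = 8 - 3*D (U(D) = 8 - (D + 2*D) = 8 - 3*D)
k(Y) = Y (k(Y) = 0 + Y = Y)
F(v) = -53*v/33 (F(v) = 5*((53*v)/(-165)) = 5*((53*v)*(-1/165)) = 5*(-53*v/165) = -53*v/33)
F(k(U(s))) - 12667 = -53*(8 - 3*(-3))/33 - 12667 = -53*(8 + 9)/33 - 12667 = -53/33*17 - 12667 = -901/33 - 12667 = -418912/33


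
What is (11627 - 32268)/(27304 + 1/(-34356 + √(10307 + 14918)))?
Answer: -665201033597166308/879930672059232129 - 103205*√1009/879930672059232129 ≈ -0.75597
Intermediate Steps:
(11627 - 32268)/(27304 + 1/(-34356 + √(10307 + 14918))) = -20641/(27304 + 1/(-34356 + √25225)) = -20641/(27304 + 1/(-34356 + 5*√1009))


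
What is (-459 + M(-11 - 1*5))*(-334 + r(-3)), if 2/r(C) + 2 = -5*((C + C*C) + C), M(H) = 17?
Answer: 147680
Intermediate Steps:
r(C) = 2/(-2 - 10*C - 5*C²) (r(C) = 2/(-2 - 5*((C + C*C) + C)) = 2/(-2 - 5*((C + C²) + C)) = 2/(-2 - 5*(C² + 2*C)) = 2/(-2 + (-10*C - 5*C²)) = 2/(-2 - 10*C - 5*C²))
(-459 + M(-11 - 1*5))*(-334 + r(-3)) = (-459 + 17)*(-334 - 2/(2 + 5*(-3)² + 10*(-3))) = -442*(-334 - 2/(2 + 5*9 - 30)) = -442*(-334 - 2/(2 + 45 - 30)) = -442*(-334 - 2/17) = -442*(-5680/17) = 147680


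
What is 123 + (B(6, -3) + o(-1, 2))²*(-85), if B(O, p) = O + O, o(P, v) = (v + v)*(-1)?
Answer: -5317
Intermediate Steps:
o(P, v) = -2*v (o(P, v) = (2*v)*(-1) = -2*v)
B(O, p) = 2*O
123 + (B(6, -3) + o(-1, 2))²*(-85) = 123 + (2*6 - 2*2)²*(-85) = 123 + (12 - 4)²*(-85) = 123 + 8²*(-85) = 123 + 64*(-85) = 123 - 5440 = -5317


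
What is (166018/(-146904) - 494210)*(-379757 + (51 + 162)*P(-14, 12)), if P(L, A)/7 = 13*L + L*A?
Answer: 32729051715157903/73452 ≈ 4.4558e+11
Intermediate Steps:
P(L, A) = 91*L + 7*A*L (P(L, A) = 7*(13*L + L*A) = 7*(13*L + A*L) = 91*L + 7*A*L)
(166018/(-146904) - 494210)*(-379757 + (51 + 162)*P(-14, 12)) = (166018/(-146904) - 494210)*(-379757 + (51 + 162)*(7*(-14)*(13 + 12))) = (166018*(-1/146904) - 494210)*(-379757 + 213*(7*(-14)*25)) = (-83009/73452 - 494210)*(-379757 + 213*(-2450)) = -36300795929*(-379757 - 521850)/73452 = -36300795929/73452*(-901607) = 32729051715157903/73452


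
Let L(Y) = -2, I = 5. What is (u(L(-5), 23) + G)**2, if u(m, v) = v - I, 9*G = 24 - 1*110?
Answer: 5776/81 ≈ 71.309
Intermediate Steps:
G = -86/9 (G = (24 - 1*110)/9 = (24 - 110)/9 = (1/9)*(-86) = -86/9 ≈ -9.5556)
u(m, v) = -5 + v (u(m, v) = v - 1*5 = v - 5 = -5 + v)
(u(L(-5), 23) + G)**2 = ((-5 + 23) - 86/9)**2 = (18 - 86/9)**2 = (76/9)**2 = 5776/81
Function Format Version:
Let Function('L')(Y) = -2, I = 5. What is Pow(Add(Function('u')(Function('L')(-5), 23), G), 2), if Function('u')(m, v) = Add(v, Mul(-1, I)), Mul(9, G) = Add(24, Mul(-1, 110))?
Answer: Rational(5776, 81) ≈ 71.309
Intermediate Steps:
G = Rational(-86, 9) (G = Mul(Rational(1, 9), Add(24, Mul(-1, 110))) = Mul(Rational(1, 9), Add(24, -110)) = Mul(Rational(1, 9), -86) = Rational(-86, 9) ≈ -9.5556)
Function('u')(m, v) = Add(-5, v) (Function('u')(m, v) = Add(v, Mul(-1, 5)) = Add(v, -5) = Add(-5, v))
Pow(Add(Function('u')(Function('L')(-5), 23), G), 2) = Pow(Add(Add(-5, 23), Rational(-86, 9)), 2) = Pow(Add(18, Rational(-86, 9)), 2) = Pow(Rational(76, 9), 2) = Rational(5776, 81)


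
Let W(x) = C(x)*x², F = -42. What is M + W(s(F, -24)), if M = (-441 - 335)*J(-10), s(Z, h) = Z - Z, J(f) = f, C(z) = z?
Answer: 7760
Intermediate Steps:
s(Z, h) = 0
M = 7760 (M = (-441 - 335)*(-10) = -776*(-10) = 7760)
W(x) = x³ (W(x) = x*x² = x³)
M + W(s(F, -24)) = 7760 + 0³ = 7760 + 0 = 7760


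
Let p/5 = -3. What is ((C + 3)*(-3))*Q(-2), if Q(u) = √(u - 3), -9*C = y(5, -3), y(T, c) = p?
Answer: -14*I*√5 ≈ -31.305*I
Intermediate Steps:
p = -15 (p = 5*(-3) = -15)
y(T, c) = -15
C = 5/3 (C = -⅑*(-15) = 5/3 ≈ 1.6667)
Q(u) = √(-3 + u)
((C + 3)*(-3))*Q(-2) = ((5/3 + 3)*(-3))*√(-3 - 2) = ((14/3)*(-3))*√(-5) = -14*I*√5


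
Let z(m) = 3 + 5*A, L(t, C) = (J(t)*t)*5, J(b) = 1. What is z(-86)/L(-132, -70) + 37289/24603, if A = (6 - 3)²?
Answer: 1952483/1353165 ≈ 1.4429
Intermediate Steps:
L(t, C) = 5*t (L(t, C) = (1*t)*5 = t*5 = 5*t)
A = 9 (A = 3² = 9)
z(m) = 48 (z(m) = 3 + 5*9 = 3 + 45 = 48)
z(-86)/L(-132, -70) + 37289/24603 = 48/((5*(-132))) + 37289/24603 = 48/(-660) + 37289*(1/24603) = 48*(-1/660) + 37289/24603 = -4/55 + 37289/24603 = 1952483/1353165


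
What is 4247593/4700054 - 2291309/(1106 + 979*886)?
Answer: -3540120755093/2040998449500 ≈ -1.7345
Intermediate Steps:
4247593/4700054 - 2291309/(1106 + 979*886) = 4247593*(1/4700054) - 2291309/(1106 + 867394) = 4247593/4700054 - 2291309/868500 = -3540120755093/2040998449500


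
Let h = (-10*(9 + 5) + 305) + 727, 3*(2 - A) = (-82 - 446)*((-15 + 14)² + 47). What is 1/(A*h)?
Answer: 1/7537400 ≈ 1.3267e-7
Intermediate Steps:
A = 8450 (A = 2 - (-82 - 446)*((-15 + 14)² + 47)/3 = 2 - (-176)*((-1)² + 47) = 2 - (-176)*(1 + 47) = 2 - (-176)*48 = 2 - ⅓*(-25344) = 2 + 8448 = 8450)
h = 892 (h = (-10*14 + 305) + 727 = (-140 + 305) + 727 = 165 + 727 = 892)
1/(A*h) = 1/(8450*892) = 1/7537400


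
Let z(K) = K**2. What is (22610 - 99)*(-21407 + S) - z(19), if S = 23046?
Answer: 36895168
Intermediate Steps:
(22610 - 99)*(-21407 + S) - z(19) = (22610 - 99)*(-21407 + 23046) - 1*19**2 = 22511*1639 - 1*361 = 36895529 - 361 = 36895168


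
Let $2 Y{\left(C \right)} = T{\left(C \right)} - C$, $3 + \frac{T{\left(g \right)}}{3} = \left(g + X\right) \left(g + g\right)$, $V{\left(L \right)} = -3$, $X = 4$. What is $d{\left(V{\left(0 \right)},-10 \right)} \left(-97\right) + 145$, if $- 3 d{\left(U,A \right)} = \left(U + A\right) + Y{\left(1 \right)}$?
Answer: $48$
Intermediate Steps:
$T{\left(g \right)} = -9 + 6 g \left(4 + g\right)$ ($T{\left(g \right)} = -9 + 3 \left(g + 4\right) \left(g + g\right) = -9 + 3 \left(4 + g\right) 2 g = -9 + 3 \cdot 2 g \left(4 + g\right) = -9 + 6 g \left(4 + g\right)$)
$Y{\left(C \right)} = - \frac{9}{2} + 3 C^{2} + \frac{23 C}{2}$ ($Y{\left(C \right)} = \frac{\left(-9 + 6 C^{2} + 24 C\right) - C}{2} = \frac{-9 + 6 C^{2} + 23 C}{2} = - \frac{9}{2} + 3 C^{2} + \frac{23 C}{2}$)
$d{\left(U,A \right)} = - \frac{10}{3} - \frac{A}{3} - \frac{U}{3}$ ($d{\left(U,A \right)} = - \frac{\left(U + A\right) + \left(- \frac{9}{2} + 3 \cdot 1^{2} + \frac{23}{2} \cdot 1\right)}{3} = - \frac{\left(A + U\right) + \left(- \frac{9}{2} + 3 \cdot 1 + \frac{23}{2}\right)}{3} = - \frac{\left(A + U\right) + \left(- \frac{9}{2} + 3 + \frac{23}{2}\right)}{3} = - \frac{\left(A + U\right) + 10}{3} = - \frac{10 + A + U}{3} = - \frac{10}{3} - \frac{A}{3} - \frac{U}{3}$)
$d{\left(V{\left(0 \right)},-10 \right)} \left(-97\right) + 145 = \left(- \frac{10}{3} - - \frac{10}{3} - -1\right) \left(-97\right) + 145 = \left(- \frac{10}{3} + \frac{10}{3} + 1\right) \left(-97\right) + 145 = 1 \left(-97\right) + 145 = -97 + 145 = 48$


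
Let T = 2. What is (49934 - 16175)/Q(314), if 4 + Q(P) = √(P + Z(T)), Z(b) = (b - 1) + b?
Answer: 135036/301 + 33759*√317/301 ≈ 2445.5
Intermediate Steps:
Z(b) = -1 + 2*b (Z(b) = (-1 + b) + b = -1 + 2*b)
Q(P) = -4 + √(3 + P) (Q(P) = -4 + √(P + (-1 + 2*2)) = -4 + √(P + (-1 + 4)) = -4 + √(P + 3) = -4 + √(3 + P))
(49934 - 16175)/Q(314) = (49934 - 16175)/(-4 + √(3 + 314)) = 33759/(-4 + √317)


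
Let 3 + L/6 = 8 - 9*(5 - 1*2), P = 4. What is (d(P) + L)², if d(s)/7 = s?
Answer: 10816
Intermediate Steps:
d(s) = 7*s
L = -132 (L = -18 + 6*(8 - 9*(5 - 1*2)) = -18 + 6*(8 - 9*(5 - 2)) = -18 + 6*(8 - 9*3) = -18 + 6*(8 - 1*27) = -18 + 6*(8 - 27) = -18 + 6*(-19) = -18 - 114 = -132)
(d(P) + L)² = (7*4 - 132)² = (28 - 132)² = (-104)² = 10816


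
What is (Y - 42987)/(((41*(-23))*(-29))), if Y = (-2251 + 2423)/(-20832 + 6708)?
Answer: -151787140/96562257 ≈ -1.5719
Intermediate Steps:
Y = -43/3531 (Y = 172/(-14124) = 172*(-1/14124) = -43/3531 ≈ -0.012178)
(Y - 42987)/(((41*(-23))*(-29))) = (-43/3531 - 42987)/(((41*(-23))*(-29))) = -151787140/(3531*((-943*(-29)))) = -151787140/3531/27347 = -151787140/3531*1/27347 = -151787140/96562257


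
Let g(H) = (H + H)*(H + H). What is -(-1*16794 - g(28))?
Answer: 19930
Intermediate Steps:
g(H) = 4*H² (g(H) = (2*H)*(2*H) = 4*H²)
-(-1*16794 - g(28)) = -(-1*16794 - 4*28²) = -(-16794 - 4*784) = -(-16794 - 1*3136) = -(-16794 - 3136) = -1*(-19930) = 19930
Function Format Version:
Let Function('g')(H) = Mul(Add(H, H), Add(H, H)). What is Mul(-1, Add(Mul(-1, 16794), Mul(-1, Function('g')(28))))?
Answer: 19930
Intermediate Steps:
Function('g')(H) = Mul(4, Pow(H, 2)) (Function('g')(H) = Mul(Mul(2, H), Mul(2, H)) = Mul(4, Pow(H, 2)))
Mul(-1, Add(Mul(-1, 16794), Mul(-1, Function('g')(28)))) = Mul(-1, Add(Mul(-1, 16794), Mul(-1, Mul(4, Pow(28, 2))))) = Mul(-1, Add(-16794, Mul(-1, Mul(4, 784)))) = Mul(-1, Add(-16794, Mul(-1, 3136))) = Mul(-1, Add(-16794, -3136)) = Mul(-1, -19930) = 19930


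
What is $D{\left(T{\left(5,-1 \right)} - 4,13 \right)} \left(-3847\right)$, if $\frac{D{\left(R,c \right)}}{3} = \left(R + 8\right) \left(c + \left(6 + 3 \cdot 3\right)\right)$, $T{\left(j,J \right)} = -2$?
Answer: $-646296$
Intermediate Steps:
$D{\left(R,c \right)} = 3 \left(8 + R\right) \left(15 + c\right)$ ($D{\left(R,c \right)} = 3 \left(R + 8\right) \left(c + \left(6 + 3 \cdot 3\right)\right) = 3 \left(8 + R\right) \left(c + \left(6 + 9\right)\right) = 3 \left(8 + R\right) \left(c + 15\right) = 3 \left(8 + R\right) \left(15 + c\right)$)
$D{\left(T{\left(5,-1 \right)} - 4,13 \right)} \left(-3847\right) = \left(360 + 24 \cdot 13 + 45 \left(-2 - 4\right) + 3 \left(-2 - 4\right) 13\right) \left(-3847\right) = \left(360 + 312 + 45 \left(-2 - 4\right) + 3 \left(-2 - 4\right) 13\right) \left(-3847\right) = \left(360 + 312 + 45 \left(-6\right) + 3 \left(-6\right) 13\right) \left(-3847\right) = \left(360 + 312 - 270 - 234\right) \left(-3847\right) = 168 \left(-3847\right) = -646296$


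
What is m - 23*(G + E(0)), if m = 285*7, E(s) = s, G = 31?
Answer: 1282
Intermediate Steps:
m = 1995
m - 23*(G + E(0)) = 1995 - 23*(31 + 0) = 1995 - 23*31 = 1995 - 1*713 = 1995 - 713 = 1282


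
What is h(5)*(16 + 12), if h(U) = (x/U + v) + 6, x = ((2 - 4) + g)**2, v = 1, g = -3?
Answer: 336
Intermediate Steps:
x = 25 (x = ((2 - 4) - 3)**2 = (-2 - 3)**2 = (-5)**2 = 25)
h(U) = 7 + 25/U (h(U) = (25/U + 1) + 6 = (1 + 25/U) + 6 = 7 + 25/U)
h(5)*(16 + 12) = (7 + 25/5)*(16 + 12) = (7 + 25*(1/5))*28 = (7 + 5)*28 = 12*28 = 336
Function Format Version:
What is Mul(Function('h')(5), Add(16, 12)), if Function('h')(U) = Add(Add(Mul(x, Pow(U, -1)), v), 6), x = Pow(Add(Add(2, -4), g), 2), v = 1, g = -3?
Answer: 336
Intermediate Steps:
x = 25 (x = Pow(Add(Add(2, -4), -3), 2) = Pow(Add(-2, -3), 2) = Pow(-5, 2) = 25)
Function('h')(U) = Add(7, Mul(25, Pow(U, -1))) (Function('h')(U) = Add(Add(Mul(25, Pow(U, -1)), 1), 6) = Add(Add(1, Mul(25, Pow(U, -1))), 6) = Add(7, Mul(25, Pow(U, -1))))
Mul(Function('h')(5), Add(16, 12)) = Mul(Add(7, Mul(25, Pow(5, -1))), Add(16, 12)) = Mul(Add(7, Mul(25, Rational(1, 5))), 28) = Mul(Add(7, 5), 28) = Mul(12, 28) = 336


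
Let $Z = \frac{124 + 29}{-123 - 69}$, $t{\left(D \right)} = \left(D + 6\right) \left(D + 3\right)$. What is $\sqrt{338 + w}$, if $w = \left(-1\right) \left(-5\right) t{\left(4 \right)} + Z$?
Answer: $\frac{\sqrt{43981}}{8} \approx 26.215$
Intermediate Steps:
$t{\left(D \right)} = \left(3 + D\right) \left(6 + D\right)$ ($t{\left(D \right)} = \left(6 + D\right) \left(3 + D\right) = \left(3 + D\right) \left(6 + D\right)$)
$Z = - \frac{51}{64}$ ($Z = \frac{153}{-192} = 153 \left(- \frac{1}{192}\right) = - \frac{51}{64} \approx -0.79688$)
$w = \frac{22349}{64}$ ($w = \left(-1\right) \left(-5\right) \left(18 + 4^{2} + 9 \cdot 4\right) - \frac{51}{64} = 5 \left(18 + 16 + 36\right) - \frac{51}{64} = 5 \cdot 70 - \frac{51}{64} = 350 - \frac{51}{64} = \frac{22349}{64} \approx 349.2$)
$\sqrt{338 + w} = \sqrt{338 + \frac{22349}{64}} = \sqrt{\frac{43981}{64}} = \frac{\sqrt{43981}}{8}$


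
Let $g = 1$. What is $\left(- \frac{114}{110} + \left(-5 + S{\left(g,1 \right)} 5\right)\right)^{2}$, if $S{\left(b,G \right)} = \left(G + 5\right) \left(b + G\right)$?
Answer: $\frac{8809024}{3025} \approx 2912.1$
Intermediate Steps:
$S{\left(b,G \right)} = \left(5 + G\right) \left(G + b\right)$
$\left(- \frac{114}{110} + \left(-5 + S{\left(g,1 \right)} 5\right)\right)^{2} = \left(- \frac{114}{110} - \left(5 - \left(1^{2} + 5 \cdot 1 + 5 \cdot 1 + 1 \cdot 1\right) 5\right)\right)^{2} = \left(\left(-114\right) \frac{1}{110} - \left(5 - \left(1 + 5 + 5 + 1\right) 5\right)\right)^{2} = \left(- \frac{57}{55} + \left(-5 + 12 \cdot 5\right)\right)^{2} = \left(- \frac{57}{55} + \left(-5 + 60\right)\right)^{2} = \left(- \frac{57}{55} + 55\right)^{2} = \left(\frac{2968}{55}\right)^{2} = \frac{8809024}{3025}$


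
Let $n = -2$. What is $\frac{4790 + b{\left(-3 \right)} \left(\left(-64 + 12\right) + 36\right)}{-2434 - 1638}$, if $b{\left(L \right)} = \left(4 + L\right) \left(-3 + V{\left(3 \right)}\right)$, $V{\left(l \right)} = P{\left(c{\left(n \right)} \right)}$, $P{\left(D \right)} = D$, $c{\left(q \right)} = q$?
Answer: $- \frac{2435}{2036} \approx -1.196$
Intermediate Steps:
$V{\left(l \right)} = -2$
$b{\left(L \right)} = -20 - 5 L$ ($b{\left(L \right)} = \left(4 + L\right) \left(-3 - 2\right) = \left(4 + L\right) \left(-5\right) = -20 - 5 L$)
$\frac{4790 + b{\left(-3 \right)} \left(\left(-64 + 12\right) + 36\right)}{-2434 - 1638} = \frac{4790 + \left(-20 - -15\right) \left(\left(-64 + 12\right) + 36\right)}{-2434 - 1638} = \frac{4790 + \left(-20 + 15\right) \left(-52 + 36\right)}{-4072} = \left(4790 - -80\right) \left(- \frac{1}{4072}\right) = \left(4790 + 80\right) \left(- \frac{1}{4072}\right) = 4870 \left(- \frac{1}{4072}\right) = - \frac{2435}{2036}$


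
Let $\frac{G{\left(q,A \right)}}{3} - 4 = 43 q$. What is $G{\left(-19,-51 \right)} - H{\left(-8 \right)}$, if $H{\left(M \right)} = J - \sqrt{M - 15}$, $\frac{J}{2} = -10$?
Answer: $-2419 + i \sqrt{23} \approx -2419.0 + 4.7958 i$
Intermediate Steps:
$J = -20$ ($J = 2 \left(-10\right) = -20$)
$G{\left(q,A \right)} = 12 + 129 q$ ($G{\left(q,A \right)} = 12 + 3 \cdot 43 q = 12 + 129 q$)
$H{\left(M \right)} = -20 - \sqrt{-15 + M}$ ($H{\left(M \right)} = -20 - \sqrt{M - 15} = -20 - \sqrt{-15 + M}$)
$G{\left(-19,-51 \right)} - H{\left(-8 \right)} = \left(12 + 129 \left(-19\right)\right) - \left(-20 - \sqrt{-15 - 8}\right) = \left(12 - 2451\right) - \left(-20 - \sqrt{-23}\right) = -2439 - \left(-20 - i \sqrt{23}\right) = -2439 + \left(20 + i \sqrt{23}\right) = -2419 + i \sqrt{23}$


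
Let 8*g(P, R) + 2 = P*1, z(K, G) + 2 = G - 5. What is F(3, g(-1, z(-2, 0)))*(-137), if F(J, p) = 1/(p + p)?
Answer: 548/3 ≈ 182.67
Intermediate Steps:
z(K, G) = -7 + G (z(K, G) = -2 + (G - 5) = -2 + (-5 + G) = -7 + G)
g(P, R) = -1/4 + P/8 (g(P, R) = -1/4 + (P*1)/8 = -1/4 + P/8)
F(J, p) = 1/(2*p)
F(3, g(-1, z(-2, 0)))*(-137) = (1/(2*(-1/4 + (1/8)*(-1))))*(-137) = (1/(2*(-1/4 - 1/8)))*(-137) = (1/(2*(-3/8)))*(-137) = ((1/2)*(-8/3))*(-137) = -4/3*(-137) = 548/3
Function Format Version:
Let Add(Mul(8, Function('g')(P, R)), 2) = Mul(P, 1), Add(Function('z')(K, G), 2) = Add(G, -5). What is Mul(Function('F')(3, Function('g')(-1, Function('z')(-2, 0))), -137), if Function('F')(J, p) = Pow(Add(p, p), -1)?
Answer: Rational(548, 3) ≈ 182.67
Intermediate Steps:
Function('z')(K, G) = Add(-7, G) (Function('z')(K, G) = Add(-2, Add(G, -5)) = Add(-2, Add(-5, G)) = Add(-7, G))
Function('g')(P, R) = Add(Rational(-1, 4), Mul(Rational(1, 8), P)) (Function('g')(P, R) = Add(Rational(-1, 4), Mul(Rational(1, 8), Mul(P, 1))) = Add(Rational(-1, 4), Mul(Rational(1, 8), P)))
Function('F')(J, p) = Mul(Rational(1, 2), Pow(p, -1)) (Function('F')(J, p) = Pow(Mul(2, p), -1) = Mul(Rational(1, 2), Pow(p, -1)))
Mul(Function('F')(3, Function('g')(-1, Function('z')(-2, 0))), -137) = Mul(Mul(Rational(1, 2), Pow(Add(Rational(-1, 4), Mul(Rational(1, 8), -1)), -1)), -137) = Mul(Mul(Rational(1, 2), Pow(Add(Rational(-1, 4), Rational(-1, 8)), -1)), -137) = Mul(Mul(Rational(1, 2), Pow(Rational(-3, 8), -1)), -137) = Mul(Mul(Rational(1, 2), Rational(-8, 3)), -137) = Mul(Rational(-4, 3), -137) = Rational(548, 3)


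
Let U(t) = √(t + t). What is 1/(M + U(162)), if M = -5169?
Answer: -1/5151 ≈ -0.00019414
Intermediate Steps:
U(t) = √2*√t (U(t) = √(2*t) = √2*√t)
1/(M + U(162)) = 1/(-5169 + √2*√162) = 1/(-5169 + √2*(9*√2)) = 1/(-5169 + 18) = 1/(-5151) = -1/5151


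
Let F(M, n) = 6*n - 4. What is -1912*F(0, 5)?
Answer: -49712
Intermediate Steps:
F(M, n) = -4 + 6*n
-1912*F(0, 5) = -1912*(-4 + 6*5) = -1912*(-4 + 30) = -1912*26 = -49712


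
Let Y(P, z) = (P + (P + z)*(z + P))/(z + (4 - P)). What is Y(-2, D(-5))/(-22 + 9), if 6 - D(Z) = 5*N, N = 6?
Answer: 337/117 ≈ 2.8803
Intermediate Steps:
D(Z) = -24 (D(Z) = 6 - 5*6 = 6 - 1*30 = 6 - 30 = -24)
Y(P, z) = (P + (P + z)²)/(4 + z - P) (Y(P, z) = (P + (P + z)*(P + z))/(4 + z - P) = (P + (P + z)²)/(4 + z - P))
Y(-2, D(-5))/(-22 + 9) = ((-2 + (-2 - 24)²)/(4 - 24 - 1*(-2)))/(-22 + 9) = ((-2 + (-26)²)/(4 - 24 + 2))/(-13) = ((-2 + 676)/(-18))*(-1/13) = -1/18*674*(-1/13) = -337/9*(-1/13) = 337/117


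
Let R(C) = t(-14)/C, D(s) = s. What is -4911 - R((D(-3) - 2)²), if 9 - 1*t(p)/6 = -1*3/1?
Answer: -122847/25 ≈ -4913.9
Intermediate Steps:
t(p) = 72 (t(p) = 54 - 6*(-1*3)/1 = 54 - (-18) = 54 - 6*(-3) = 54 + 18 = 72)
R(C) = 72/C
-4911 - R((D(-3) - 2)²) = -4911 - 72/((-3 - 2)²) = -4911 - 72/((-5)²) = -4911 - 72/25 = -122847/25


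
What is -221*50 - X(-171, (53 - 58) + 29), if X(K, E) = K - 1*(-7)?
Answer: -10886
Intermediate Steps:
X(K, E) = 7 + K (X(K, E) = K + 7 = 7 + K)
-221*50 - X(-171, (53 - 58) + 29) = -221*50 - (7 - 171) = -11050 - 1*(-164) = -11050 + 164 = -10886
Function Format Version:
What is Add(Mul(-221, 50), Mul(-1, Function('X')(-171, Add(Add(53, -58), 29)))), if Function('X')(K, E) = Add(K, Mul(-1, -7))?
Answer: -10886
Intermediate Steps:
Function('X')(K, E) = Add(7, K) (Function('X')(K, E) = Add(K, 7) = Add(7, K))
Add(Mul(-221, 50), Mul(-1, Function('X')(-171, Add(Add(53, -58), 29)))) = Add(Mul(-221, 50), Mul(-1, Add(7, -171))) = Add(-11050, Mul(-1, -164)) = Add(-11050, 164) = -10886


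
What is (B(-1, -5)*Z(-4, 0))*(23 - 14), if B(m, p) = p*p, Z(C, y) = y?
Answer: 0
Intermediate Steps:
B(m, p) = p²
(B(-1, -5)*Z(-4, 0))*(23 - 14) = ((-5)²*0)*(23 - 14) = (25*0)*9 = 0*9 = 0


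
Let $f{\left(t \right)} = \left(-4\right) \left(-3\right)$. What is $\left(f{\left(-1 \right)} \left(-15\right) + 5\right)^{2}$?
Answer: $30625$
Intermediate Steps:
$f{\left(t \right)} = 12$
$\left(f{\left(-1 \right)} \left(-15\right) + 5\right)^{2} = \left(12 \left(-15\right) + 5\right)^{2} = \left(-180 + 5\right)^{2} = \left(-175\right)^{2} = 30625$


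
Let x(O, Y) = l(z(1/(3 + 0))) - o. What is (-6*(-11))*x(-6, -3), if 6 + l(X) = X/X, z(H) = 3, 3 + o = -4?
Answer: 132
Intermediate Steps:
o = -7 (o = -3 - 4 = -7)
l(X) = -5 (l(X) = -6 + X/X = -6 + 1 = -5)
x(O, Y) = 2 (x(O, Y) = -5 - 1*(-7) = -5 + 7 = 2)
(-6*(-11))*x(-6, -3) = -6*(-11)*2 = 66*2 = 132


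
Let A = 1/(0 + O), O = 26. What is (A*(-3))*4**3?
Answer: -96/13 ≈ -7.3846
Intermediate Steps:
A = 1/26 (A = 1/(0 + 26) = 1/26 ≈ 0.038462)
(A*(-3))*4**3 = ((1/26)*(-3))*4**3 = -3/26*64 = -96/13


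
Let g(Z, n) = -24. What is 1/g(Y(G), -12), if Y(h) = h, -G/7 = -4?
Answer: -1/24 ≈ -0.041667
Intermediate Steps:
G = 28 (G = -7*(-4) = 28)
1/g(Y(G), -12) = 1/(-24) = -1/24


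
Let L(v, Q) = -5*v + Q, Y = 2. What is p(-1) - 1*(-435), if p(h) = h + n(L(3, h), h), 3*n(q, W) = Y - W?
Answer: 435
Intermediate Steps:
L(v, Q) = Q - 5*v
n(q, W) = ⅔ - W/3 (n(q, W) = (2 - W)/3 = ⅔ - W/3)
p(h) = ⅔ + 2*h/3 (p(h) = h + (⅔ - h/3) = ⅔ + 2*h/3)
p(-1) - 1*(-435) = (⅔ + (⅔)*(-1)) - 1*(-435) = (⅔ - ⅔) + 435 = 0 + 435 = 435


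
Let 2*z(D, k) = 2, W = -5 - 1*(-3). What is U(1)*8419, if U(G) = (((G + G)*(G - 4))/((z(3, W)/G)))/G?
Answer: -50514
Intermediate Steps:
W = -2 (W = -5 + 3 = -2)
z(D, k) = 1 (z(D, k) = (1/2)*2 = 1)
U(G) = 2*G*(-4 + G) (U(G) = (((G + G)*(G - 4))/((1/G)))/G = (((2*G)*(-4 + G))/(1/G))/G = ((2*G*(-4 + G))*G)/G = (2*G**2*(-4 + G))/G = 2*G*(-4 + G))
U(1)*8419 = (2*1*(-4 + 1))*8419 = (2*1*(-3))*8419 = -6*8419 = -50514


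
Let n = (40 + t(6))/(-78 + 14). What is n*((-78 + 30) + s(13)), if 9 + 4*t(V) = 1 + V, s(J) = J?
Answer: 2765/128 ≈ 21.602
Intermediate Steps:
t(V) = -2 + V/4 (t(V) = -9/4 + (1 + V)/4 = -9/4 + (¼ + V/4) = -2 + V/4)
n = -79/128 (n = (40 + (-2 + (¼)*6))/(-78 + 14) = (40 + (-2 + 3/2))/(-64) = (40 - ½)*(-1/64) = (79/2)*(-1/64) = -79/128 ≈ -0.61719)
n*((-78 + 30) + s(13)) = -79*((-78 + 30) + 13)/128 = -79*(-48 + 13)/128 = -79/128*(-35) = 2765/128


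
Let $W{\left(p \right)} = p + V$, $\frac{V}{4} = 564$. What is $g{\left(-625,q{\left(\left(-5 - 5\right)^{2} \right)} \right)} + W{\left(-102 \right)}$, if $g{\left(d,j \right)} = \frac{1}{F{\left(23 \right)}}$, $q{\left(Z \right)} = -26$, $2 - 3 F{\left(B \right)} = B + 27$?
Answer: $\frac{34463}{16} \approx 2153.9$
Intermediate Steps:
$F{\left(B \right)} = - \frac{25}{3} - \frac{B}{3}$ ($F{\left(B \right)} = \frac{2}{3} - \frac{B + 27}{3} = \frac{2}{3} - \frac{27 + B}{3} = \frac{2}{3} - \left(9 + \frac{B}{3}\right) = - \frac{25}{3} - \frac{B}{3}$)
$g{\left(d,j \right)} = - \frac{1}{16}$ ($g{\left(d,j \right)} = \frac{1}{- \frac{25}{3} - \frac{23}{3}} = \frac{1}{-16} = - \frac{1}{16}$)
$V = 2256$ ($V = 4 \cdot 564 = 2256$)
$W{\left(p \right)} = 2256 + p$ ($W{\left(p \right)} = p + 2256 = 2256 + p$)
$g{\left(-625,q{\left(\left(-5 - 5\right)^{2} \right)} \right)} + W{\left(-102 \right)} = - \frac{1}{16} + \left(2256 - 102\right) = - \frac{1}{16} + 2154 = \frac{34463}{16}$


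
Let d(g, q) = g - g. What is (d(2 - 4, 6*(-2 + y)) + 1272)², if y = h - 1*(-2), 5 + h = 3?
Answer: 1617984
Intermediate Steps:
h = -2 (h = -5 + 3 = -2)
y = 0 (y = -2 - 1*(-2) = -2 + 2 = 0)
d(g, q) = 0
(d(2 - 4, 6*(-2 + y)) + 1272)² = (0 + 1272)² = 1272² = 1617984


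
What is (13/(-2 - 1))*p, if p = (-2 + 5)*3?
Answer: -39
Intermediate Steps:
p = 9 (p = 3*3 = 9)
(13/(-2 - 1))*p = (13/(-2 - 1))*9 = (13/(-3))*9 = -⅓*13*9 = -13/3*9 = -39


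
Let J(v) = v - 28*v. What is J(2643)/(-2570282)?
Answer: 71361/2570282 ≈ 0.027764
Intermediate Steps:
J(v) = -27*v
J(2643)/(-2570282) = -27*2643/(-2570282) = -71361*(-1/2570282) = 71361/2570282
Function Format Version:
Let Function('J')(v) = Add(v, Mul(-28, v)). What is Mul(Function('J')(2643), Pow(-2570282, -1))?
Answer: Rational(71361, 2570282) ≈ 0.027764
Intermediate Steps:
Function('J')(v) = Mul(-27, v)
Mul(Function('J')(2643), Pow(-2570282, -1)) = Mul(Mul(-27, 2643), Pow(-2570282, -1)) = Mul(-71361, Rational(-1, 2570282)) = Rational(71361, 2570282)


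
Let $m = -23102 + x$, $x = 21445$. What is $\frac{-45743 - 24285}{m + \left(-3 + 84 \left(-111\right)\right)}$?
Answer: $\frac{17507}{2746} \approx 6.3755$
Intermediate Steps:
$m = -1657$ ($m = -23102 + 21445 = -1657$)
$\frac{-45743 - 24285}{m + \left(-3 + 84 \left(-111\right)\right)} = \frac{-45743 - 24285}{-1657 + \left(-3 + 84 \left(-111\right)\right)} = - \frac{70028}{-1657 - 9327} = - \frac{70028}{-10984} = \left(-70028\right) \left(- \frac{1}{10984}\right) = \frac{17507}{2746}$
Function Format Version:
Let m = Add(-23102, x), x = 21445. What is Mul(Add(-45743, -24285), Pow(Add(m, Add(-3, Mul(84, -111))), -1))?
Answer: Rational(17507, 2746) ≈ 6.3755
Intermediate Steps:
m = -1657 (m = Add(-23102, 21445) = -1657)
Mul(Add(-45743, -24285), Pow(Add(m, Add(-3, Mul(84, -111))), -1)) = Mul(Add(-45743, -24285), Pow(Add(-1657, Add(-3, Mul(84, -111))), -1)) = Mul(-70028, Pow(Add(-1657, Add(-3, -9324)), -1)) = Mul(-70028, Pow(Add(-1657, -9327), -1)) = Mul(-70028, Pow(-10984, -1)) = Mul(-70028, Rational(-1, 10984)) = Rational(17507, 2746)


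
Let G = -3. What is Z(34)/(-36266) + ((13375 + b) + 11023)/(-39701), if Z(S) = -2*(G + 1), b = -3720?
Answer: -375033576/719898233 ≈ -0.52095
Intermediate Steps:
Z(S) = 4 (Z(S) = -2*(-3 + 1) = -2*(-2) = 4)
Z(34)/(-36266) + ((13375 + b) + 11023)/(-39701) = 4/(-36266) + ((13375 - 3720) + 11023)/(-39701) = 4*(-1/36266) + (9655 + 11023)*(-1/39701) = -2/18133 + 20678*(-1/39701) = -2/18133 - 20678/39701 = -375033576/719898233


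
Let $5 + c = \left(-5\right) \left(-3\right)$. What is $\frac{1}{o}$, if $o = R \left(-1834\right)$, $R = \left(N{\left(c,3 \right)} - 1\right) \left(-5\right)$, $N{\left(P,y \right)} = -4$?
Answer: $- \frac{1}{45850} \approx -2.181 \cdot 10^{-5}$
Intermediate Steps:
$c = 10$ ($c = -5 - -15 = -5 + 15 = 10$)
$R = 25$ ($R = \left(-4 - 1\right) \left(-5\right) = \left(-5\right) \left(-5\right) = 25$)
$o = -45850$ ($o = 25 \left(-1834\right) = -45850$)
$\frac{1}{o} = \frac{1}{-45850} = - \frac{1}{45850}$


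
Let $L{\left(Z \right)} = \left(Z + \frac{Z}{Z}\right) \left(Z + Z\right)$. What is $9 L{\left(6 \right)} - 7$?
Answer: $749$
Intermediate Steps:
$L{\left(Z \right)} = 2 Z \left(1 + Z\right)$ ($L{\left(Z \right)} = \left(Z + 1\right) 2 Z = \left(1 + Z\right) 2 Z = 2 Z \left(1 + Z\right)$)
$9 L{\left(6 \right)} - 7 = 9 \cdot 2 \cdot 6 \left(1 + 6\right) - 7 = 9 \cdot 2 \cdot 6 \cdot 7 - 7 = 9 \cdot 84 - 7 = 756 - 7 = 749$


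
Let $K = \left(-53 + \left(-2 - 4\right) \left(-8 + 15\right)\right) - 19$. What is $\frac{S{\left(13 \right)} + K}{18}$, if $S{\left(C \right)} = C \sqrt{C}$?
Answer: $- \frac{19}{3} + \frac{13 \sqrt{13}}{18} \approx -3.7293$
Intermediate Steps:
$S{\left(C \right)} = C^{\frac{3}{2}}$
$K = -114$ ($K = \left(-53 - 42\right) - 19 = -95 - 19 = -114$)
$\frac{S{\left(13 \right)} + K}{18} = \frac{13^{\frac{3}{2}} - 114}{18} = \left(13 \sqrt{13} - 114\right) \frac{1}{18} = \left(-114 + 13 \sqrt{13}\right) \frac{1}{18} = - \frac{19}{3} + \frac{13 \sqrt{13}}{18}$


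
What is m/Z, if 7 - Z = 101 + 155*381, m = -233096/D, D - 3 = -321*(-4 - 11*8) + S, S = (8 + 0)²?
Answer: 233096/1750751251 ≈ 0.00013314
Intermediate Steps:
S = 64 (S = 8² = 64)
D = 29599 (D = 3 + (-321*(-4 - 11*8) + 64) = 3 + (-321*(-4 - 88) + 64) = 3 + (-321*(-92) + 64) = 3 + (29532 + 64) = 3 + 29596 = 29599)
m = -233096/29599 ≈ -7.8751
Z = -59149 (Z = 7 - (101 + 155*381) = 7 - (101 + 59055) = 7 - 1*59156 = 7 - 59156 = -59149)
m/Z = -233096/29599/(-59149) = -233096/29599*(-1/59149) = 233096/1750751251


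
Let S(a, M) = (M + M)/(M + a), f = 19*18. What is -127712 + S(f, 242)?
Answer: -18645831/146 ≈ -1.2771e+5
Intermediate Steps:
f = 342
S(a, M) = 2*M/(M + a) (S(a, M) = (2*M)/(M + a) = 2*M/(M + a))
-127712 + S(f, 242) = -127712 + 2*242/(242 + 342) = -127712 + 2*242/584 = -127712 + 2*242*(1/584) = -127712 + 121/146 = -18645831/146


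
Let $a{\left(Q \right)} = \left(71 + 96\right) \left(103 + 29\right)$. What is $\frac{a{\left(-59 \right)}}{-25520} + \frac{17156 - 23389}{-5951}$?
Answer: $\frac{633689}{3451580} \approx 0.18359$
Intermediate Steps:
$a{\left(Q \right)} = 22044$ ($a{\left(Q \right)} = 167 \cdot 132 = 22044$)
$\frac{a{\left(-59 \right)}}{-25520} + \frac{17156 - 23389}{-5951} = \frac{22044}{-25520} + \frac{17156 - 23389}{-5951} = 22044 \left(- \frac{1}{25520}\right) + \left(17156 - 23389\right) \left(- \frac{1}{5951}\right) = - \frac{501}{580} - - \frac{6233}{5951} = - \frac{501}{580} + \frac{6233}{5951} = \frac{633689}{3451580}$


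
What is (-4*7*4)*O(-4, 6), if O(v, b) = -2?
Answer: 224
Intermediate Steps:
(-4*7*4)*O(-4, 6) = (-4*7*4)*(-2) = -28*4*(-2) = -112*(-2) = 224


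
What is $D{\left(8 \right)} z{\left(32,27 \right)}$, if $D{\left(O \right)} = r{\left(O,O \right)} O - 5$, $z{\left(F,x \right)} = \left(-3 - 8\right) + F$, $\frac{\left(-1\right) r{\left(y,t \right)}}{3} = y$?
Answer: $-4137$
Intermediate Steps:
$r{\left(y,t \right)} = - 3 y$
$z{\left(F,x \right)} = -11 + F$
$D{\left(O \right)} = -5 - 3 O^{2}$ ($D{\left(O \right)} = - 3 O O - 5 = - 3 O^{2} - 5 = -5 - 3 O^{2}$)
$D{\left(8 \right)} z{\left(32,27 \right)} = \left(-5 - 3 \cdot 8^{2}\right) \left(-11 + 32\right) = \left(-5 - 192\right) 21 = \left(-197\right) 21 = -4137$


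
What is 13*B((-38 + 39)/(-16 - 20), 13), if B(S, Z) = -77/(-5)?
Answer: 1001/5 ≈ 200.20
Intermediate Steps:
B(S, Z) = 77/5 (B(S, Z) = -77*(-1/5) = 77/5)
13*B((-38 + 39)/(-16 - 20), 13) = 13*(77/5) = 1001/5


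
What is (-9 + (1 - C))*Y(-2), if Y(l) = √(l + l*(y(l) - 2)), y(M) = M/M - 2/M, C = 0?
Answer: -8*I*√2 ≈ -11.314*I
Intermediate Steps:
y(M) = 1 - 2/M
Y(l) = √(l + l*(-2 + (-2 + l)/l)) (Y(l) = √(l + l*((-2 + l)/l - 2)) = √(l + l*(-2 + (-2 + l)/l)))
(-9 + (1 - C))*Y(-2) = (-9 + (1 - 1*0))*(I*√2) = (-9 + (1 + 0))*(I*√2) = (-9 + 1)*(I*√2) = -8*I*√2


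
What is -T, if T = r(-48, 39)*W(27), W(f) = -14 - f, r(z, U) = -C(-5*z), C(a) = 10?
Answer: -410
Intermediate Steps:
r(z, U) = -10 (r(z, U) = -1*10 = -10)
T = 410 (T = -10*(-14 - 1*27) = -10*(-14 - 27) = -10*(-41) = 410)
-T = -1*410 = -410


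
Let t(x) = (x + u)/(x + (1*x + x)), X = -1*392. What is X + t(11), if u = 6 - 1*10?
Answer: -12929/33 ≈ -391.79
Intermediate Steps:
X = -392
u = -4 (u = 6 - 10 = -4)
t(x) = (-4 + x)/(3*x) (t(x) = (x - 4)/(x + (1*x + x)) = (-4 + x)/(x + (x + x)) = (-4 + x)/(x + 2*x) = (-4 + x)/((3*x)) = (-4 + x)*(1/(3*x)) = (-4 + x)/(3*x))
X + t(11) = -392 + (1/3)*(-4 + 11)/11 = -392 + (1/3)*(1/11)*7 = -392 + 7/33 = -12929/33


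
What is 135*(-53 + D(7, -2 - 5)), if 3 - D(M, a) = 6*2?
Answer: -8370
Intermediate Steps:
D(M, a) = -9 (D(M, a) = 3 - 6*2 = 3 - 1*12 = 3 - 12 = -9)
135*(-53 + D(7, -2 - 5)) = 135*(-53 - 9) = 135*(-62) = -8370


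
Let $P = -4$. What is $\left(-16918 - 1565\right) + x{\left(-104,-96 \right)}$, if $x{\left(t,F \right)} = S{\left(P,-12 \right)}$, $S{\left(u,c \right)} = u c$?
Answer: $-18435$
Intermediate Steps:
$S{\left(u,c \right)} = c u$
$x{\left(t,F \right)} = 48$ ($x{\left(t,F \right)} = \left(-12\right) \left(-4\right) = 48$)
$\left(-16918 - 1565\right) + x{\left(-104,-96 \right)} = \left(-16918 - 1565\right) + 48 = -18483 + 48 = -18435$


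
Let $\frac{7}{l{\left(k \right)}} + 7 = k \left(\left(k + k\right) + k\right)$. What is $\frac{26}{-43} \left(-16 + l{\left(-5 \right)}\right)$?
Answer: $\frac{14053}{1462} \approx 9.6122$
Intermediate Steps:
$l{\left(k \right)} = \frac{7}{-7 + 3 k^{2}}$ ($l{\left(k \right)} = \frac{7}{-7 + k \left(\left(k + k\right) + k\right)} = \frac{7}{-7 + k \left(2 k + k\right)} = \frac{7}{-7 + k 3 k} = \frac{7}{-7 + 3 k^{2}}$)
$\frac{26}{-43} \left(-16 + l{\left(-5 \right)}\right) = \frac{26}{-43} \left(-16 + \frac{7}{-7 + 3 \left(-5\right)^{2}}\right) = 26 \left(- \frac{1}{43}\right) \left(-16 + \frac{7}{-7 + 3 \cdot 25}\right) = - \frac{26 \left(-16 + \frac{7}{-7 + 75}\right)}{43} = - \frac{26 \left(-16 + \frac{7}{68}\right)}{43} = \left(- \frac{26}{43}\right) \left(- \frac{1081}{68}\right) = \frac{14053}{1462}$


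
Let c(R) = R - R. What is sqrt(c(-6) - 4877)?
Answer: I*sqrt(4877) ≈ 69.836*I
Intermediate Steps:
c(R) = 0
sqrt(c(-6) - 4877) = sqrt(0 - 4877) = sqrt(-4877) = I*sqrt(4877)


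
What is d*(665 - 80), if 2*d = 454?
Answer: 132795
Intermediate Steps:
d = 227 (d = (½)*454 = 227)
d*(665 - 80) = 227*(665 - 80) = 227*585 = 132795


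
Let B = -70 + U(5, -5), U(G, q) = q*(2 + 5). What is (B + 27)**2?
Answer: 6084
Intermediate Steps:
U(G, q) = 7*q (U(G, q) = q*7 = 7*q)
B = -105 (B = -70 + 7*(-5) = -70 - 35 = -105)
(B + 27)**2 = (-105 + 27)**2 = (-78)**2 = 6084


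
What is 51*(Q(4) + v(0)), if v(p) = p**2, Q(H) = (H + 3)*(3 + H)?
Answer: 2499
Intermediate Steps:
Q(H) = (3 + H)**2 (Q(H) = (3 + H)*(3 + H) = (3 + H)**2)
51*(Q(4) + v(0)) = 51*((3 + 4)**2 + 0**2) = 51*(7**2 + 0) = 51*(49 + 0) = 51*49 = 2499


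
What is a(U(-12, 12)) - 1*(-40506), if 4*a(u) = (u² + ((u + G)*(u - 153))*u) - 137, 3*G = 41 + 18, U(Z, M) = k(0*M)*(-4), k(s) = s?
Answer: 161887/4 ≈ 40472.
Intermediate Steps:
U(Z, M) = 0 (U(Z, M) = (0*M)*(-4) = 0*(-4) = 0)
G = 59/3 (G = (41 + 18)/3 = (⅓)*59 = 59/3 ≈ 19.667)
a(u) = -137/4 + u²/4 + u*(-153 + u)*(59/3 + u)/4 (a(u) = ((u² + ((u + 59/3)*(u - 153))*u) - 137)/4 = ((u² + ((59/3 + u)*(-153 + u))*u) - 137)/4 = ((u² + ((-153 + u)*(59/3 + u))*u) - 137)/4 = ((u² + u*(-153 + u)*(59/3 + u)) - 137)/4 = (-137 + u² + u*(-153 + u)*(59/3 + u))/4 = -137/4 + u²/4 + u*(-153 + u)*(59/3 + u)/4)
a(U(-12, 12)) - 1*(-40506) = (-137/4 - 3009/4*0 - 397/12*0² + (¼)*0³) - 1*(-40506) = (-137/4 + 0 - 397/12*0 + (¼)*0) + 40506 = (-137/4 + 0 + 0 + 0) + 40506 = -137/4 + 40506 = 161887/4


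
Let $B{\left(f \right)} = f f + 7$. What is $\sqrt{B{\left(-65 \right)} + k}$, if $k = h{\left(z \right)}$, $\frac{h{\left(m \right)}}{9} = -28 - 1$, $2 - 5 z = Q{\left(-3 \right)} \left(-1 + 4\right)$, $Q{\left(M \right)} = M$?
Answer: $19 \sqrt{11} \approx 63.016$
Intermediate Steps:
$z = \frac{11}{5}$ ($z = \frac{2}{5} - \frac{\left(-3\right) \left(-1 + 4\right)}{5} = \frac{2}{5} - \frac{\left(-3\right) 3}{5} = \frac{2}{5} - - \frac{9}{5} = \frac{2}{5} + \frac{9}{5} = \frac{11}{5} \approx 2.2$)
$h{\left(m \right)} = -261$ ($h{\left(m \right)} = 9 \left(-28 - 1\right) = 9 \left(-29\right) = -261$)
$B{\left(f \right)} = 7 + f^{2}$ ($B{\left(f \right)} = f^{2} + 7 = 7 + f^{2}$)
$k = -261$
$\sqrt{B{\left(-65 \right)} + k} = \sqrt{\left(7 + \left(-65\right)^{2}\right) - 261} = \sqrt{\left(7 + 4225\right) - 261} = \sqrt{4232 - 261} = \sqrt{3971} = 19 \sqrt{11}$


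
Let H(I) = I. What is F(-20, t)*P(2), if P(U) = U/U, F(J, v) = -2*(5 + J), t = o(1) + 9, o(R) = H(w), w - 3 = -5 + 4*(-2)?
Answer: 30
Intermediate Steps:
w = -10 (w = 3 + (-5 + 4*(-2)) = 3 + (-5 - 8) = 3 - 13 = -10)
o(R) = -10
t = -1 (t = -10 + 9 = -1)
F(J, v) = -10 - 2*J
P(U) = 1
F(-20, t)*P(2) = (-10 - 2*(-20))*1 = (-10 + 40)*1 = 30*1 = 30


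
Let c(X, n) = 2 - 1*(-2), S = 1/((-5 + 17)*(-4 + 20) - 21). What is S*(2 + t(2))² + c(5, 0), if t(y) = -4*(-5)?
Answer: 1168/171 ≈ 6.8304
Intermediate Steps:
t(y) = 20
S = 1/171 (S = 1/(12*16 - 21) = 1/(192 - 21) = 1/171 ≈ 0.0058480)
c(X, n) = 4 (c(X, n) = 2 + 2 = 4)
S*(2 + t(2))² + c(5, 0) = (2 + 20)²/171 + 4 = (1/171)*22² + 4 = (1/171)*484 + 4 = 484/171 + 4 = 1168/171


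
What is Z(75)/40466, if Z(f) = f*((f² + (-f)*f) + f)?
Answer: 5625/40466 ≈ 0.13901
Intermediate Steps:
Z(f) = f² (Z(f) = f*((f² - f²) + f) = f*(0 + f) = f*f = f²)
Z(75)/40466 = 75²/40466 = 5625*(1/40466) = 5625/40466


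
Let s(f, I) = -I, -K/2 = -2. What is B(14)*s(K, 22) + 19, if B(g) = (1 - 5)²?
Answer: -333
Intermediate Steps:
K = 4 (K = -2*(-2) = 4)
B(g) = 16 (B(g) = (-4)² = 16)
B(14)*s(K, 22) + 19 = 16*(-1*22) + 19 = 16*(-22) + 19 = -352 + 19 = -333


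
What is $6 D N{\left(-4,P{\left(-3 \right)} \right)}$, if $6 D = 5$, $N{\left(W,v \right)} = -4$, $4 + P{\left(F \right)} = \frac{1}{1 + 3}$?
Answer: $-20$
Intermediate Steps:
$P{\left(F \right)} = - \frac{15}{4}$ ($P{\left(F \right)} = -4 + \frac{1}{1 + 3} = -4 + \frac{1}{4} = - \frac{15}{4}$)
$D = \frac{5}{6}$ ($D = \frac{1}{6} \cdot 5 = \frac{5}{6} \approx 0.83333$)
$6 D N{\left(-4,P{\left(-3 \right)} \right)} = 6 \cdot \frac{5}{6} \left(-4\right) = 5 \left(-4\right) = -20$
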